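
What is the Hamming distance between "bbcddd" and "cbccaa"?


Comparing "bbcddd" and "cbccaa" position by position:
  Position 0: 'b' vs 'c' => differ
  Position 1: 'b' vs 'b' => same
  Position 2: 'c' vs 'c' => same
  Position 3: 'd' vs 'c' => differ
  Position 4: 'd' vs 'a' => differ
  Position 5: 'd' vs 'a' => differ
Total differences (Hamming distance): 4

4


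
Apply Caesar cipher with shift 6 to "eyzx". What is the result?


Caesar cipher: shift "eyzx" by 6
  'e' (pos 4) + 6 = pos 10 = 'k'
  'y' (pos 24) + 6 = pos 4 = 'e'
  'z' (pos 25) + 6 = pos 5 = 'f'
  'x' (pos 23) + 6 = pos 3 = 'd'
Result: kefd

kefd


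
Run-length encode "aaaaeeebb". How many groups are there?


Input: aaaaeeebb
Scanning for consecutive runs:
  Group 1: 'a' x 4 (positions 0-3)
  Group 2: 'e' x 3 (positions 4-6)
  Group 3: 'b' x 2 (positions 7-8)
Total groups: 3

3


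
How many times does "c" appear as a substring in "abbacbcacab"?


Searching for "c" in "abbacbcacab"
Scanning each position:
  Position 0: "a" => no
  Position 1: "b" => no
  Position 2: "b" => no
  Position 3: "a" => no
  Position 4: "c" => MATCH
  Position 5: "b" => no
  Position 6: "c" => MATCH
  Position 7: "a" => no
  Position 8: "c" => MATCH
  Position 9: "a" => no
  Position 10: "b" => no
Total occurrences: 3

3


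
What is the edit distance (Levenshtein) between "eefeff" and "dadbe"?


Computing edit distance: "eefeff" -> "dadbe"
DP table:
           d    a    d    b    e
      0    1    2    3    4    5
  e   1    1    2    3    4    4
  e   2    2    2    3    4    4
  f   3    3    3    3    4    5
  e   4    4    4    4    4    4
  f   5    5    5    5    5    5
  f   6    6    6    6    6    6
Edit distance = dp[6][5] = 6

6


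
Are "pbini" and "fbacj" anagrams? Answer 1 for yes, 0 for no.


Strings: "pbini", "fbacj"
Sorted first:  biinp
Sorted second: abcfj
Differ at position 0: 'b' vs 'a' => not anagrams

0


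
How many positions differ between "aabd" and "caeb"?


Comparing "aabd" and "caeb" position by position:
  Position 0: 'a' vs 'c' => DIFFER
  Position 1: 'a' vs 'a' => same
  Position 2: 'b' vs 'e' => DIFFER
  Position 3: 'd' vs 'b' => DIFFER
Positions that differ: 3

3


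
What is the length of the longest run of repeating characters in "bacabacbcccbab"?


Input: "bacabacbcccbab"
Scanning for longest run:
  Position 1 ('a'): new char, reset run to 1
  Position 2 ('c'): new char, reset run to 1
  Position 3 ('a'): new char, reset run to 1
  Position 4 ('b'): new char, reset run to 1
  Position 5 ('a'): new char, reset run to 1
  Position 6 ('c'): new char, reset run to 1
  Position 7 ('b'): new char, reset run to 1
  Position 8 ('c'): new char, reset run to 1
  Position 9 ('c'): continues run of 'c', length=2
  Position 10 ('c'): continues run of 'c', length=3
  Position 11 ('b'): new char, reset run to 1
  Position 12 ('a'): new char, reset run to 1
  Position 13 ('b'): new char, reset run to 1
Longest run: 'c' with length 3

3


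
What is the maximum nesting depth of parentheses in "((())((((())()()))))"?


Input: "((())((((())()()))))"
Tracking depth:
  Position 0 '(': depth becomes 1
  Position 1 '(': depth becomes 2
  Position 2 '(': depth becomes 3
  Position 3 ')': depth becomes 2
  Position 4 ')': depth becomes 1
  Position 5 '(': depth becomes 2
  Position 6 '(': depth becomes 3
  Position 7 '(': depth becomes 4
  Position 8 '(': depth becomes 5
  Position 9 '(': depth becomes 6
  Position 10 ')': depth becomes 5
  Position 11 ')': depth becomes 4
  Position 12 '(': depth becomes 5
  Position 13 ')': depth becomes 4
  Position 14 '(': depth becomes 5
  Position 15 ')': depth becomes 4
  Position 16 ')': depth becomes 3
  Position 17 ')': depth becomes 2
  Position 18 ')': depth becomes 1
  Position 19 ')': depth becomes 0
Maximum depth reached: 6

6


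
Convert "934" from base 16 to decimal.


Input: "934" in base 16
Positional expansion:
  Digit '9' (value 9) x 16^2 = 2304
  Digit '3' (value 3) x 16^1 = 48
  Digit '4' (value 4) x 16^0 = 4
Sum = 2356

2356


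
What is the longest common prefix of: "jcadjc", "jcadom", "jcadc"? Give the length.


Words: jcadjc, jcadom, jcadc
  Position 0: all 'j' => match
  Position 1: all 'c' => match
  Position 2: all 'a' => match
  Position 3: all 'd' => match
  Position 4: ('j', 'o', 'c') => mismatch, stop
LCP = "jcad" (length 4)

4


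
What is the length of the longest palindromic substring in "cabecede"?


Input: "cabecede"
Checking substrings for palindromes:
  [3:6] "ece" (len 3) => palindrome
  [5:8] "ede" (len 3) => palindrome
Longest palindromic substring: "ece" with length 3

3


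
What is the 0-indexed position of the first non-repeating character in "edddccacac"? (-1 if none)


Input: edddccacac
Character frequencies:
  'a': 2
  'c': 4
  'd': 3
  'e': 1
Scanning left to right for freq == 1:
  Position 0 ('e'): unique! => answer = 0

0


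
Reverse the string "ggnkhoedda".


Input: ggnkhoedda
Reading characters right to left:
  Position 9: 'a'
  Position 8: 'd'
  Position 7: 'd'
  Position 6: 'e'
  Position 5: 'o'
  Position 4: 'h'
  Position 3: 'k'
  Position 2: 'n'
  Position 1: 'g'
  Position 0: 'g'
Reversed: addeohkngg

addeohkngg


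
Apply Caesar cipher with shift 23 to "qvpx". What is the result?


Caesar cipher: shift "qvpx" by 23
  'q' (pos 16) + 23 = pos 13 = 'n'
  'v' (pos 21) + 23 = pos 18 = 's'
  'p' (pos 15) + 23 = pos 12 = 'm'
  'x' (pos 23) + 23 = pos 20 = 'u'
Result: nsmu

nsmu


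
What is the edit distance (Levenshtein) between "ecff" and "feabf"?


Computing edit distance: "ecff" -> "feabf"
DP table:
           f    e    a    b    f
      0    1    2    3    4    5
  e   1    1    1    2    3    4
  c   2    2    2    2    3    4
  f   3    2    3    3    3    3
  f   4    3    3    4    4    3
Edit distance = dp[4][5] = 3

3


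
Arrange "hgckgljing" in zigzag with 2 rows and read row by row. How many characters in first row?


Zigzag "hgckgljing" into 2 rows:
Placing characters:
  'h' => row 0
  'g' => row 1
  'c' => row 0
  'k' => row 1
  'g' => row 0
  'l' => row 1
  'j' => row 0
  'i' => row 1
  'n' => row 0
  'g' => row 1
Rows:
  Row 0: "hcgjn"
  Row 1: "gklig"
First row length: 5

5


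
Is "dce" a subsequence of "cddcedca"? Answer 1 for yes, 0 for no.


Check if "dce" is a subsequence of "cddcedca"
Greedy scan:
  Position 0 ('c'): no match needed
  Position 1 ('d'): matches sub[0] = 'd'
  Position 2 ('d'): no match needed
  Position 3 ('c'): matches sub[1] = 'c'
  Position 4 ('e'): matches sub[2] = 'e'
  Position 5 ('d'): no match needed
  Position 6 ('c'): no match needed
  Position 7 ('a'): no match needed
All 3 characters matched => is a subsequence

1


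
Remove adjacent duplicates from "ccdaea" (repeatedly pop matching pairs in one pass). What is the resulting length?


Input: ccdaea
Stack-based adjacent duplicate removal:
  Read 'c': push. Stack: c
  Read 'c': matches stack top 'c' => pop. Stack: (empty)
  Read 'd': push. Stack: d
  Read 'a': push. Stack: da
  Read 'e': push. Stack: dae
  Read 'a': push. Stack: daea
Final stack: "daea" (length 4)

4


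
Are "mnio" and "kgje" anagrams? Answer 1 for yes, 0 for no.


Strings: "mnio", "kgje"
Sorted first:  imno
Sorted second: egjk
Differ at position 0: 'i' vs 'e' => not anagrams

0


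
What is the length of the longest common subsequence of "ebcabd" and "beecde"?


LCS of "ebcabd" and "beecde"
DP table:
           b    e    e    c    d    e
      0    0    0    0    0    0    0
  e   0    0    1    1    1    1    1
  b   0    1    1    1    1    1    1
  c   0    1    1    1    2    2    2
  a   0    1    1    1    2    2    2
  b   0    1    1    1    2    2    2
  d   0    1    1    1    2    3    3
LCS length = dp[6][6] = 3

3


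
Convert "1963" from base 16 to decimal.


Input: "1963" in base 16
Positional expansion:
  Digit '1' (value 1) x 16^3 = 4096
  Digit '9' (value 9) x 16^2 = 2304
  Digit '6' (value 6) x 16^1 = 96
  Digit '3' (value 3) x 16^0 = 3
Sum = 6499

6499


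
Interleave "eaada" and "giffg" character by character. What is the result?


Interleaving "eaada" and "giffg":
  Position 0: 'e' from first, 'g' from second => "eg"
  Position 1: 'a' from first, 'i' from second => "ai"
  Position 2: 'a' from first, 'f' from second => "af"
  Position 3: 'd' from first, 'f' from second => "df"
  Position 4: 'a' from first, 'g' from second => "ag"
Result: egaiafdfag

egaiafdfag


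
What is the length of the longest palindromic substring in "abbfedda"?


Input: "abbfedda"
Checking substrings for palindromes:
  [1:3] "bb" (len 2) => palindrome
  [5:7] "dd" (len 2) => palindrome
Longest palindromic substring: "bb" with length 2

2


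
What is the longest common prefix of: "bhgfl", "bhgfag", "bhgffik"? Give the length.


Words: bhgfl, bhgfag, bhgffik
  Position 0: all 'b' => match
  Position 1: all 'h' => match
  Position 2: all 'g' => match
  Position 3: all 'f' => match
  Position 4: ('l', 'a', 'f') => mismatch, stop
LCP = "bhgf" (length 4)

4


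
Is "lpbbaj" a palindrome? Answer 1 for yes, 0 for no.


Input: lpbbaj
Reversed: jabbpl
  Compare pos 0 ('l') with pos 5 ('j'): MISMATCH
  Compare pos 1 ('p') with pos 4 ('a'): MISMATCH
  Compare pos 2 ('b') with pos 3 ('b'): match
Result: not a palindrome

0


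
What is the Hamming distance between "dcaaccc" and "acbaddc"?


Comparing "dcaaccc" and "acbaddc" position by position:
  Position 0: 'd' vs 'a' => differ
  Position 1: 'c' vs 'c' => same
  Position 2: 'a' vs 'b' => differ
  Position 3: 'a' vs 'a' => same
  Position 4: 'c' vs 'd' => differ
  Position 5: 'c' vs 'd' => differ
  Position 6: 'c' vs 'c' => same
Total differences (Hamming distance): 4

4


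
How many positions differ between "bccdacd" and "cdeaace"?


Comparing "bccdacd" and "cdeaace" position by position:
  Position 0: 'b' vs 'c' => DIFFER
  Position 1: 'c' vs 'd' => DIFFER
  Position 2: 'c' vs 'e' => DIFFER
  Position 3: 'd' vs 'a' => DIFFER
  Position 4: 'a' vs 'a' => same
  Position 5: 'c' vs 'c' => same
  Position 6: 'd' vs 'e' => DIFFER
Positions that differ: 5

5


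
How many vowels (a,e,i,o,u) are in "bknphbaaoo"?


Input: bknphbaaoo
Checking each character:
  'b' at position 0: consonant
  'k' at position 1: consonant
  'n' at position 2: consonant
  'p' at position 3: consonant
  'h' at position 4: consonant
  'b' at position 5: consonant
  'a' at position 6: vowel (running total: 1)
  'a' at position 7: vowel (running total: 2)
  'o' at position 8: vowel (running total: 3)
  'o' at position 9: vowel (running total: 4)
Total vowels: 4

4


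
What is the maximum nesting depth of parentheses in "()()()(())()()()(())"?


Input: "()()()(())()()()(())"
Tracking depth:
  Position 0 '(': depth becomes 1
  Position 1 ')': depth becomes 0
  Position 2 '(': depth becomes 1
  Position 3 ')': depth becomes 0
  Position 4 '(': depth becomes 1
  Position 5 ')': depth becomes 0
  Position 6 '(': depth becomes 1
  Position 7 '(': depth becomes 2
  Position 8 ')': depth becomes 1
  Position 9 ')': depth becomes 0
  Position 10 '(': depth becomes 1
  Position 11 ')': depth becomes 0
  Position 12 '(': depth becomes 1
  Position 13 ')': depth becomes 0
  Position 14 '(': depth becomes 1
  Position 15 ')': depth becomes 0
  Position 16 '(': depth becomes 1
  Position 17 '(': depth becomes 2
  Position 18 ')': depth becomes 1
  Position 19 ')': depth becomes 0
Maximum depth reached: 2

2


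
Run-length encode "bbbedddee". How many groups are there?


Input: bbbedddee
Scanning for consecutive runs:
  Group 1: 'b' x 3 (positions 0-2)
  Group 2: 'e' x 1 (positions 3-3)
  Group 3: 'd' x 3 (positions 4-6)
  Group 4: 'e' x 2 (positions 7-8)
Total groups: 4

4


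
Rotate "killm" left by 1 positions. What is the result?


Input: "killm", rotate left by 1
First 1 characters: "k"
Remaining characters: "illm"
Concatenate remaining + first: "illm" + "k" = "illmk"

illmk


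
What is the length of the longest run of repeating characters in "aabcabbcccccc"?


Input: "aabcabbcccccc"
Scanning for longest run:
  Position 1 ('a'): continues run of 'a', length=2
  Position 2 ('b'): new char, reset run to 1
  Position 3 ('c'): new char, reset run to 1
  Position 4 ('a'): new char, reset run to 1
  Position 5 ('b'): new char, reset run to 1
  Position 6 ('b'): continues run of 'b', length=2
  Position 7 ('c'): new char, reset run to 1
  Position 8 ('c'): continues run of 'c', length=2
  Position 9 ('c'): continues run of 'c', length=3
  Position 10 ('c'): continues run of 'c', length=4
  Position 11 ('c'): continues run of 'c', length=5
  Position 12 ('c'): continues run of 'c', length=6
Longest run: 'c' with length 6

6


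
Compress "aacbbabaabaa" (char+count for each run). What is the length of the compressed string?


Input: aacbbabaabaa
Runs:
  'a' x 2 => "a2"
  'c' x 1 => "c1"
  'b' x 2 => "b2"
  'a' x 1 => "a1"
  'b' x 1 => "b1"
  'a' x 2 => "a2"
  'b' x 1 => "b1"
  'a' x 2 => "a2"
Compressed: "a2c1b2a1b1a2b1a2"
Compressed length: 16

16


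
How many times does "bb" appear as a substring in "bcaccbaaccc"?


Searching for "bb" in "bcaccbaaccc"
Scanning each position:
  Position 0: "bc" => no
  Position 1: "ca" => no
  Position 2: "ac" => no
  Position 3: "cc" => no
  Position 4: "cb" => no
  Position 5: "ba" => no
  Position 6: "aa" => no
  Position 7: "ac" => no
  Position 8: "cc" => no
  Position 9: "cc" => no
Total occurrences: 0

0


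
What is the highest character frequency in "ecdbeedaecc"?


Input: ecdbeedaecc
Character counts:
  'a': 1
  'b': 1
  'c': 3
  'd': 2
  'e': 4
Maximum frequency: 4

4


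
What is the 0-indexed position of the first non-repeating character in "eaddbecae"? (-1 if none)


Input: eaddbecae
Character frequencies:
  'a': 2
  'b': 1
  'c': 1
  'd': 2
  'e': 3
Scanning left to right for freq == 1:
  Position 0 ('e'): freq=3, skip
  Position 1 ('a'): freq=2, skip
  Position 2 ('d'): freq=2, skip
  Position 3 ('d'): freq=2, skip
  Position 4 ('b'): unique! => answer = 4

4


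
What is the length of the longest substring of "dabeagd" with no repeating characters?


Input: "dabeagd"
Sliding window (track last position of each char):
  Position 0 ('d'): window [0,0] length 1 -- new best
  Position 1 ('a'): window [0,1] length 2 -- new best
  Position 2 ('b'): window [0,2] length 3 -- new best
  Position 3 ('e'): window [0,3] length 4 -- new best
  Position 4 ('a'): repeat (last at 1), move window start to 2
  Position 4 ('a'): window [2,4] length 3
  Position 5 ('g'): window [2,5] length 4
  Position 6 ('d'): window [2,6] length 5 -- new best
Longest substring with no repeats: "beagd" with length 5

5


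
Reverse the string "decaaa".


Input: decaaa
Reading characters right to left:
  Position 5: 'a'
  Position 4: 'a'
  Position 3: 'a'
  Position 2: 'c'
  Position 1: 'e'
  Position 0: 'd'
Reversed: aaaced

aaaced


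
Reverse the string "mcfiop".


Input: mcfiop
Reading characters right to left:
  Position 5: 'p'
  Position 4: 'o'
  Position 3: 'i'
  Position 2: 'f'
  Position 1: 'c'
  Position 0: 'm'
Reversed: poifcm

poifcm


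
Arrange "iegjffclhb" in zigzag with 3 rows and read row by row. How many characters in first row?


Zigzag "iegjffclhb" into 3 rows:
Placing characters:
  'i' => row 0
  'e' => row 1
  'g' => row 2
  'j' => row 1
  'f' => row 0
  'f' => row 1
  'c' => row 2
  'l' => row 1
  'h' => row 0
  'b' => row 1
Rows:
  Row 0: "ifh"
  Row 1: "ejflb"
  Row 2: "gc"
First row length: 3

3


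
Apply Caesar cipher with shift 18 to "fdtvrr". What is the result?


Caesar cipher: shift "fdtvrr" by 18
  'f' (pos 5) + 18 = pos 23 = 'x'
  'd' (pos 3) + 18 = pos 21 = 'v'
  't' (pos 19) + 18 = pos 11 = 'l'
  'v' (pos 21) + 18 = pos 13 = 'n'
  'r' (pos 17) + 18 = pos 9 = 'j'
  'r' (pos 17) + 18 = pos 9 = 'j'
Result: xvlnjj

xvlnjj


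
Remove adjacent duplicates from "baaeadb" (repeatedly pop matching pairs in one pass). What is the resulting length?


Input: baaeadb
Stack-based adjacent duplicate removal:
  Read 'b': push. Stack: b
  Read 'a': push. Stack: ba
  Read 'a': matches stack top 'a' => pop. Stack: b
  Read 'e': push. Stack: be
  Read 'a': push. Stack: bea
  Read 'd': push. Stack: bead
  Read 'b': push. Stack: beadb
Final stack: "beadb" (length 5)

5


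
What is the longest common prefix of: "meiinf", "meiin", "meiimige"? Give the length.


Words: meiinf, meiin, meiimige
  Position 0: all 'm' => match
  Position 1: all 'e' => match
  Position 2: all 'i' => match
  Position 3: all 'i' => match
  Position 4: ('n', 'n', 'm') => mismatch, stop
LCP = "meii" (length 4)

4


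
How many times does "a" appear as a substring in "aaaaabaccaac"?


Searching for "a" in "aaaaabaccaac"
Scanning each position:
  Position 0: "a" => MATCH
  Position 1: "a" => MATCH
  Position 2: "a" => MATCH
  Position 3: "a" => MATCH
  Position 4: "a" => MATCH
  Position 5: "b" => no
  Position 6: "a" => MATCH
  Position 7: "c" => no
  Position 8: "c" => no
  Position 9: "a" => MATCH
  Position 10: "a" => MATCH
  Position 11: "c" => no
Total occurrences: 8

8


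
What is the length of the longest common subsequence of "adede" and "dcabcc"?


LCS of "adede" and "dcabcc"
DP table:
           d    c    a    b    c    c
      0    0    0    0    0    0    0
  a   0    0    0    1    1    1    1
  d   0    1    1    1    1    1    1
  e   0    1    1    1    1    1    1
  d   0    1    1    1    1    1    1
  e   0    1    1    1    1    1    1
LCS length = dp[5][6] = 1

1


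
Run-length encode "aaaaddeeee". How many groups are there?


Input: aaaaddeeee
Scanning for consecutive runs:
  Group 1: 'a' x 4 (positions 0-3)
  Group 2: 'd' x 2 (positions 4-5)
  Group 3: 'e' x 4 (positions 6-9)
Total groups: 3

3


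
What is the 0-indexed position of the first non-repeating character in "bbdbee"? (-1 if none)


Input: bbdbee
Character frequencies:
  'b': 3
  'd': 1
  'e': 2
Scanning left to right for freq == 1:
  Position 0 ('b'): freq=3, skip
  Position 1 ('b'): freq=3, skip
  Position 2 ('d'): unique! => answer = 2

2


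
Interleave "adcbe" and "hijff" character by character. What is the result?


Interleaving "adcbe" and "hijff":
  Position 0: 'a' from first, 'h' from second => "ah"
  Position 1: 'd' from first, 'i' from second => "di"
  Position 2: 'c' from first, 'j' from second => "cj"
  Position 3: 'b' from first, 'f' from second => "bf"
  Position 4: 'e' from first, 'f' from second => "ef"
Result: ahdicjbfef

ahdicjbfef


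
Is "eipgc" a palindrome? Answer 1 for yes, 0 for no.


Input: eipgc
Reversed: cgpie
  Compare pos 0 ('e') with pos 4 ('c'): MISMATCH
  Compare pos 1 ('i') with pos 3 ('g'): MISMATCH
Result: not a palindrome

0


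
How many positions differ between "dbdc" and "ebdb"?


Comparing "dbdc" and "ebdb" position by position:
  Position 0: 'd' vs 'e' => DIFFER
  Position 1: 'b' vs 'b' => same
  Position 2: 'd' vs 'd' => same
  Position 3: 'c' vs 'b' => DIFFER
Positions that differ: 2

2


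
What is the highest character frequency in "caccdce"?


Input: caccdce
Character counts:
  'a': 1
  'c': 4
  'd': 1
  'e': 1
Maximum frequency: 4

4


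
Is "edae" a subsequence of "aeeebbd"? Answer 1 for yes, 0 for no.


Check if "edae" is a subsequence of "aeeebbd"
Greedy scan:
  Position 0 ('a'): no match needed
  Position 1 ('e'): matches sub[0] = 'e'
  Position 2 ('e'): no match needed
  Position 3 ('e'): no match needed
  Position 4 ('b'): no match needed
  Position 5 ('b'): no match needed
  Position 6 ('d'): matches sub[1] = 'd'
Only matched 2/4 characters => not a subsequence

0


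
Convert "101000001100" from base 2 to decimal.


Input: "101000001100" in base 2
Positional expansion:
  Digit '1' (value 1) x 2^11 = 2048
  Digit '0' (value 0) x 2^10 = 0
  Digit '1' (value 1) x 2^9 = 512
  Digit '0' (value 0) x 2^8 = 0
  Digit '0' (value 0) x 2^7 = 0
  Digit '0' (value 0) x 2^6 = 0
  Digit '0' (value 0) x 2^5 = 0
  Digit '0' (value 0) x 2^4 = 0
  Digit '1' (value 1) x 2^3 = 8
  Digit '1' (value 1) x 2^2 = 4
  Digit '0' (value 0) x 2^1 = 0
  Digit '0' (value 0) x 2^0 = 0
Sum = 2572

2572


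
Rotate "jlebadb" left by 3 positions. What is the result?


Input: "jlebadb", rotate left by 3
First 3 characters: "jle"
Remaining characters: "badb"
Concatenate remaining + first: "badb" + "jle" = "badbjle"

badbjle


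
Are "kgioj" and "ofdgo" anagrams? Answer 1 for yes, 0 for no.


Strings: "kgioj", "ofdgo"
Sorted first:  gijko
Sorted second: dfgoo
Differ at position 0: 'g' vs 'd' => not anagrams

0


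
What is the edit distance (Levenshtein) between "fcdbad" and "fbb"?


Computing edit distance: "fcdbad" -> "fbb"
DP table:
           f    b    b
      0    1    2    3
  f   1    0    1    2
  c   2    1    1    2
  d   3    2    2    2
  b   4    3    2    2
  a   5    4    3    3
  d   6    5    4    4
Edit distance = dp[6][3] = 4

4


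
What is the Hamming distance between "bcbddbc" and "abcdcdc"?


Comparing "bcbddbc" and "abcdcdc" position by position:
  Position 0: 'b' vs 'a' => differ
  Position 1: 'c' vs 'b' => differ
  Position 2: 'b' vs 'c' => differ
  Position 3: 'd' vs 'd' => same
  Position 4: 'd' vs 'c' => differ
  Position 5: 'b' vs 'd' => differ
  Position 6: 'c' vs 'c' => same
Total differences (Hamming distance): 5

5


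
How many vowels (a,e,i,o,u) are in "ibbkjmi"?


Input: ibbkjmi
Checking each character:
  'i' at position 0: vowel (running total: 1)
  'b' at position 1: consonant
  'b' at position 2: consonant
  'k' at position 3: consonant
  'j' at position 4: consonant
  'm' at position 5: consonant
  'i' at position 6: vowel (running total: 2)
Total vowels: 2

2


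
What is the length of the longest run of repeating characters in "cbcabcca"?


Input: "cbcabcca"
Scanning for longest run:
  Position 1 ('b'): new char, reset run to 1
  Position 2 ('c'): new char, reset run to 1
  Position 3 ('a'): new char, reset run to 1
  Position 4 ('b'): new char, reset run to 1
  Position 5 ('c'): new char, reset run to 1
  Position 6 ('c'): continues run of 'c', length=2
  Position 7 ('a'): new char, reset run to 1
Longest run: 'c' with length 2

2


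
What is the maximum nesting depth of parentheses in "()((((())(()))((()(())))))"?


Input: "()((((())(()))((()(())))))"
Tracking depth:
  Position 0 '(': depth becomes 1
  Position 1 ')': depth becomes 0
  Position 2 '(': depth becomes 1
  Position 3 '(': depth becomes 2
  Position 4 '(': depth becomes 3
  Position 5 '(': depth becomes 4
  Position 6 '(': depth becomes 5
  Position 7 ')': depth becomes 4
  Position 8 ')': depth becomes 3
  Position 9 '(': depth becomes 4
  Position 10 '(': depth becomes 5
  Position 11 ')': depth becomes 4
  Position 12 ')': depth becomes 3
  Position 13 ')': depth becomes 2
  Position 14 '(': depth becomes 3
  Position 15 '(': depth becomes 4
  Position 16 '(': depth becomes 5
  Position 17 ')': depth becomes 4
  Position 18 '(': depth becomes 5
  Position 19 '(': depth becomes 6
  Position 20 ')': depth becomes 5
  Position 21 ')': depth becomes 4
  Position 22 ')': depth becomes 3
  Position 23 ')': depth becomes 2
  Position 24 ')': depth becomes 1
  Position 25 ')': depth becomes 0
Maximum depth reached: 6

6


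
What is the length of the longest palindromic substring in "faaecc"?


Input: "faaecc"
Checking substrings for palindromes:
  [1:3] "aa" (len 2) => palindrome
  [4:6] "cc" (len 2) => palindrome
Longest palindromic substring: "aa" with length 2

2


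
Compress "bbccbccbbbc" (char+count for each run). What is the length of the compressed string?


Input: bbccbccbbbc
Runs:
  'b' x 2 => "b2"
  'c' x 2 => "c2"
  'b' x 1 => "b1"
  'c' x 2 => "c2"
  'b' x 3 => "b3"
  'c' x 1 => "c1"
Compressed: "b2c2b1c2b3c1"
Compressed length: 12

12


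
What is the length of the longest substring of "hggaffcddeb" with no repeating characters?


Input: "hggaffcddeb"
Sliding window (track last position of each char):
  Position 0 ('h'): window [0,0] length 1 -- new best
  Position 1 ('g'): window [0,1] length 2 -- new best
  Position 2 ('g'): repeat (last at 1), move window start to 2
  Position 2 ('g'): window [2,2] length 1
  Position 3 ('a'): window [2,3] length 2
  Position 4 ('f'): window [2,4] length 3 -- new best
  Position 5 ('f'): repeat (last at 4), move window start to 5
  Position 5 ('f'): window [5,5] length 1
  Position 6 ('c'): window [5,6] length 2
  Position 7 ('d'): window [5,7] length 3
  Position 8 ('d'): repeat (last at 7), move window start to 8
  Position 8 ('d'): window [8,8] length 1
  Position 9 ('e'): window [8,9] length 2
  Position 10 ('b'): window [8,10] length 3
Longest substring with no repeats: "gaf" with length 3

3


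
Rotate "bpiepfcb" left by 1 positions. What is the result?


Input: "bpiepfcb", rotate left by 1
First 1 characters: "b"
Remaining characters: "piepfcb"
Concatenate remaining + first: "piepfcb" + "b" = "piepfcbb"

piepfcbb


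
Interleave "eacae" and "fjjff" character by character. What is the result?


Interleaving "eacae" and "fjjff":
  Position 0: 'e' from first, 'f' from second => "ef"
  Position 1: 'a' from first, 'j' from second => "aj"
  Position 2: 'c' from first, 'j' from second => "cj"
  Position 3: 'a' from first, 'f' from second => "af"
  Position 4: 'e' from first, 'f' from second => "ef"
Result: efajcjafef

efajcjafef


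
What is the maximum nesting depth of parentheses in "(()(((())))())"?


Input: "(()(((())))())"
Tracking depth:
  Position 0 '(': depth becomes 1
  Position 1 '(': depth becomes 2
  Position 2 ')': depth becomes 1
  Position 3 '(': depth becomes 2
  Position 4 '(': depth becomes 3
  Position 5 '(': depth becomes 4
  Position 6 '(': depth becomes 5
  Position 7 ')': depth becomes 4
  Position 8 ')': depth becomes 3
  Position 9 ')': depth becomes 2
  Position 10 ')': depth becomes 1
  Position 11 '(': depth becomes 2
  Position 12 ')': depth becomes 1
  Position 13 ')': depth becomes 0
Maximum depth reached: 5

5


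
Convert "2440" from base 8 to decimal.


Input: "2440" in base 8
Positional expansion:
  Digit '2' (value 2) x 8^3 = 1024
  Digit '4' (value 4) x 8^2 = 256
  Digit '4' (value 4) x 8^1 = 32
  Digit '0' (value 0) x 8^0 = 0
Sum = 1312

1312


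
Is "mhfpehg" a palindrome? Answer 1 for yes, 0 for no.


Input: mhfpehg
Reversed: ghepfhm
  Compare pos 0 ('m') with pos 6 ('g'): MISMATCH
  Compare pos 1 ('h') with pos 5 ('h'): match
  Compare pos 2 ('f') with pos 4 ('e'): MISMATCH
Result: not a palindrome

0


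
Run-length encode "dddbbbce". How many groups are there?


Input: dddbbbce
Scanning for consecutive runs:
  Group 1: 'd' x 3 (positions 0-2)
  Group 2: 'b' x 3 (positions 3-5)
  Group 3: 'c' x 1 (positions 6-6)
  Group 4: 'e' x 1 (positions 7-7)
Total groups: 4

4


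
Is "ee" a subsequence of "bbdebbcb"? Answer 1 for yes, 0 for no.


Check if "ee" is a subsequence of "bbdebbcb"
Greedy scan:
  Position 0 ('b'): no match needed
  Position 1 ('b'): no match needed
  Position 2 ('d'): no match needed
  Position 3 ('e'): matches sub[0] = 'e'
  Position 4 ('b'): no match needed
  Position 5 ('b'): no match needed
  Position 6 ('c'): no match needed
  Position 7 ('b'): no match needed
Only matched 1/2 characters => not a subsequence

0


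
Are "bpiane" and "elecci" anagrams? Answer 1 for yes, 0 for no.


Strings: "bpiane", "elecci"
Sorted first:  abeinp
Sorted second: cceeil
Differ at position 0: 'a' vs 'c' => not anagrams

0


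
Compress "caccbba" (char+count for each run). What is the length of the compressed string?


Input: caccbba
Runs:
  'c' x 1 => "c1"
  'a' x 1 => "a1"
  'c' x 2 => "c2"
  'b' x 2 => "b2"
  'a' x 1 => "a1"
Compressed: "c1a1c2b2a1"
Compressed length: 10

10


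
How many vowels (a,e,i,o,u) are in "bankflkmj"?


Input: bankflkmj
Checking each character:
  'b' at position 0: consonant
  'a' at position 1: vowel (running total: 1)
  'n' at position 2: consonant
  'k' at position 3: consonant
  'f' at position 4: consonant
  'l' at position 5: consonant
  'k' at position 6: consonant
  'm' at position 7: consonant
  'j' at position 8: consonant
Total vowels: 1

1


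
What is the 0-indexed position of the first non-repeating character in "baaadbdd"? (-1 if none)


Input: baaadbdd
Character frequencies:
  'a': 3
  'b': 2
  'd': 3
Scanning left to right for freq == 1:
  Position 0 ('b'): freq=2, skip
  Position 1 ('a'): freq=3, skip
  Position 2 ('a'): freq=3, skip
  Position 3 ('a'): freq=3, skip
  Position 4 ('d'): freq=3, skip
  Position 5 ('b'): freq=2, skip
  Position 6 ('d'): freq=3, skip
  Position 7 ('d'): freq=3, skip
  No unique character found => answer = -1

-1


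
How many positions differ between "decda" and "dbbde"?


Comparing "decda" and "dbbde" position by position:
  Position 0: 'd' vs 'd' => same
  Position 1: 'e' vs 'b' => DIFFER
  Position 2: 'c' vs 'b' => DIFFER
  Position 3: 'd' vs 'd' => same
  Position 4: 'a' vs 'e' => DIFFER
Positions that differ: 3

3


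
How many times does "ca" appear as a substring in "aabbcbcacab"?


Searching for "ca" in "aabbcbcacab"
Scanning each position:
  Position 0: "aa" => no
  Position 1: "ab" => no
  Position 2: "bb" => no
  Position 3: "bc" => no
  Position 4: "cb" => no
  Position 5: "bc" => no
  Position 6: "ca" => MATCH
  Position 7: "ac" => no
  Position 8: "ca" => MATCH
  Position 9: "ab" => no
Total occurrences: 2

2


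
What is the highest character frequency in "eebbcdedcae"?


Input: eebbcdedcae
Character counts:
  'a': 1
  'b': 2
  'c': 2
  'd': 2
  'e': 4
Maximum frequency: 4

4


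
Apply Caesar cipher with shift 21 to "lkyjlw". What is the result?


Caesar cipher: shift "lkyjlw" by 21
  'l' (pos 11) + 21 = pos 6 = 'g'
  'k' (pos 10) + 21 = pos 5 = 'f'
  'y' (pos 24) + 21 = pos 19 = 't'
  'j' (pos 9) + 21 = pos 4 = 'e'
  'l' (pos 11) + 21 = pos 6 = 'g'
  'w' (pos 22) + 21 = pos 17 = 'r'
Result: gftegr

gftegr


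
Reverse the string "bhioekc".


Input: bhioekc
Reading characters right to left:
  Position 6: 'c'
  Position 5: 'k'
  Position 4: 'e'
  Position 3: 'o'
  Position 2: 'i'
  Position 1: 'h'
  Position 0: 'b'
Reversed: ckeoihb

ckeoihb


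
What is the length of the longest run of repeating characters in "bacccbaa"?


Input: "bacccbaa"
Scanning for longest run:
  Position 1 ('a'): new char, reset run to 1
  Position 2 ('c'): new char, reset run to 1
  Position 3 ('c'): continues run of 'c', length=2
  Position 4 ('c'): continues run of 'c', length=3
  Position 5 ('b'): new char, reset run to 1
  Position 6 ('a'): new char, reset run to 1
  Position 7 ('a'): continues run of 'a', length=2
Longest run: 'c' with length 3

3


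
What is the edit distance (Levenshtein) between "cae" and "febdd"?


Computing edit distance: "cae" -> "febdd"
DP table:
           f    e    b    d    d
      0    1    2    3    4    5
  c   1    1    2    3    4    5
  a   2    2    2    3    4    5
  e   3    3    2    3    4    5
Edit distance = dp[3][5] = 5

5


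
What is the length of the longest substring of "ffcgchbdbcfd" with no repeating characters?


Input: "ffcgchbdbcfd"
Sliding window (track last position of each char):
  Position 0 ('f'): window [0,0] length 1 -- new best
  Position 1 ('f'): repeat (last at 0), move window start to 1
  Position 1 ('f'): window [1,1] length 1
  Position 2 ('c'): window [1,2] length 2 -- new best
  Position 3 ('g'): window [1,3] length 3 -- new best
  Position 4 ('c'): repeat (last at 2), move window start to 3
  Position 4 ('c'): window [3,4] length 2
  Position 5 ('h'): window [3,5] length 3
  Position 6 ('b'): window [3,6] length 4 -- new best
  Position 7 ('d'): window [3,7] length 5 -- new best
  Position 8 ('b'): repeat (last at 6), move window start to 7
  Position 8 ('b'): window [7,8] length 2
  Position 9 ('c'): window [7,9] length 3
  Position 10 ('f'): window [7,10] length 4
  Position 11 ('d'): repeat (last at 7), move window start to 8
  Position 11 ('d'): window [8,11] length 4
Longest substring with no repeats: "gchbd" with length 5

5


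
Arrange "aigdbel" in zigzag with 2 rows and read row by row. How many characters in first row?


Zigzag "aigdbel" into 2 rows:
Placing characters:
  'a' => row 0
  'i' => row 1
  'g' => row 0
  'd' => row 1
  'b' => row 0
  'e' => row 1
  'l' => row 0
Rows:
  Row 0: "agbl"
  Row 1: "ide"
First row length: 4

4


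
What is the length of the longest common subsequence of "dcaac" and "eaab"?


LCS of "dcaac" and "eaab"
DP table:
           e    a    a    b
      0    0    0    0    0
  d   0    0    0    0    0
  c   0    0    0    0    0
  a   0    0    1    1    1
  a   0    0    1    2    2
  c   0    0    1    2    2
LCS length = dp[5][4] = 2

2


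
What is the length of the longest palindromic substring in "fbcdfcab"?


Input: "fbcdfcab"
Checking substrings for palindromes:
  No multi-char palindromic substrings found
Longest palindromic substring: "f" with length 1

1


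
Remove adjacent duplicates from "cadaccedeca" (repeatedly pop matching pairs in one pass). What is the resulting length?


Input: cadaccedeca
Stack-based adjacent duplicate removal:
  Read 'c': push. Stack: c
  Read 'a': push. Stack: ca
  Read 'd': push. Stack: cad
  Read 'a': push. Stack: cada
  Read 'c': push. Stack: cadac
  Read 'c': matches stack top 'c' => pop. Stack: cada
  Read 'e': push. Stack: cadae
  Read 'd': push. Stack: cadaed
  Read 'e': push. Stack: cadaede
  Read 'c': push. Stack: cadaedec
  Read 'a': push. Stack: cadaedeca
Final stack: "cadaedeca" (length 9)

9


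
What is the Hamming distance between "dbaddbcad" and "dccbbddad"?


Comparing "dbaddbcad" and "dccbbddad" position by position:
  Position 0: 'd' vs 'd' => same
  Position 1: 'b' vs 'c' => differ
  Position 2: 'a' vs 'c' => differ
  Position 3: 'd' vs 'b' => differ
  Position 4: 'd' vs 'b' => differ
  Position 5: 'b' vs 'd' => differ
  Position 6: 'c' vs 'd' => differ
  Position 7: 'a' vs 'a' => same
  Position 8: 'd' vs 'd' => same
Total differences (Hamming distance): 6

6


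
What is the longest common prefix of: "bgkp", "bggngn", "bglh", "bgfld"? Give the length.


Words: bgkp, bggngn, bglh, bgfld
  Position 0: all 'b' => match
  Position 1: all 'g' => match
  Position 2: ('k', 'g', 'l', 'f') => mismatch, stop
LCP = "bg" (length 2)

2


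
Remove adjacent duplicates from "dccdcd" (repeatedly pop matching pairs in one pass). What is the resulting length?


Input: dccdcd
Stack-based adjacent duplicate removal:
  Read 'd': push. Stack: d
  Read 'c': push. Stack: dc
  Read 'c': matches stack top 'c' => pop. Stack: d
  Read 'd': matches stack top 'd' => pop. Stack: (empty)
  Read 'c': push. Stack: c
  Read 'd': push. Stack: cd
Final stack: "cd" (length 2)

2


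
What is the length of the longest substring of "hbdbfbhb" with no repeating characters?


Input: "hbdbfbhb"
Sliding window (track last position of each char):
  Position 0 ('h'): window [0,0] length 1 -- new best
  Position 1 ('b'): window [0,1] length 2 -- new best
  Position 2 ('d'): window [0,2] length 3 -- new best
  Position 3 ('b'): repeat (last at 1), move window start to 2
  Position 3 ('b'): window [2,3] length 2
  Position 4 ('f'): window [2,4] length 3
  Position 5 ('b'): repeat (last at 3), move window start to 4
  Position 5 ('b'): window [4,5] length 2
  Position 6 ('h'): window [4,6] length 3
  Position 7 ('b'): repeat (last at 5), move window start to 6
  Position 7 ('b'): window [6,7] length 2
Longest substring with no repeats: "hbd" with length 3

3


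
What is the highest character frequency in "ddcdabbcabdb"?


Input: ddcdabbcabdb
Character counts:
  'a': 2
  'b': 4
  'c': 2
  'd': 4
Maximum frequency: 4

4


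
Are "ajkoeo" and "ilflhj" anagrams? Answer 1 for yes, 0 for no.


Strings: "ajkoeo", "ilflhj"
Sorted first:  aejkoo
Sorted second: fhijll
Differ at position 0: 'a' vs 'f' => not anagrams

0


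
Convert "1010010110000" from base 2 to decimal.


Input: "1010010110000" in base 2
Positional expansion:
  Digit '1' (value 1) x 2^12 = 4096
  Digit '0' (value 0) x 2^11 = 0
  Digit '1' (value 1) x 2^10 = 1024
  Digit '0' (value 0) x 2^9 = 0
  Digit '0' (value 0) x 2^8 = 0
  Digit '1' (value 1) x 2^7 = 128
  Digit '0' (value 0) x 2^6 = 0
  Digit '1' (value 1) x 2^5 = 32
  Digit '1' (value 1) x 2^4 = 16
  Digit '0' (value 0) x 2^3 = 0
  Digit '0' (value 0) x 2^2 = 0
  Digit '0' (value 0) x 2^1 = 0
  Digit '0' (value 0) x 2^0 = 0
Sum = 5296

5296


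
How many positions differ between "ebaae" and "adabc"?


Comparing "ebaae" and "adabc" position by position:
  Position 0: 'e' vs 'a' => DIFFER
  Position 1: 'b' vs 'd' => DIFFER
  Position 2: 'a' vs 'a' => same
  Position 3: 'a' vs 'b' => DIFFER
  Position 4: 'e' vs 'c' => DIFFER
Positions that differ: 4

4


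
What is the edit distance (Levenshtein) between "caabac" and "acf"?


Computing edit distance: "caabac" -> "acf"
DP table:
           a    c    f
      0    1    2    3
  c   1    1    1    2
  a   2    1    2    2
  a   3    2    2    3
  b   4    3    3    3
  a   5    4    4    4
  c   6    5    4    5
Edit distance = dp[6][3] = 5

5


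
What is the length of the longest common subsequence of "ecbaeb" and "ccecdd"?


LCS of "ecbaeb" and "ccecdd"
DP table:
           c    c    e    c    d    d
      0    0    0    0    0    0    0
  e   0    0    0    1    1    1    1
  c   0    1    1    1    2    2    2
  b   0    1    1    1    2    2    2
  a   0    1    1    1    2    2    2
  e   0    1    1    2    2    2    2
  b   0    1    1    2    2    2    2
LCS length = dp[6][6] = 2

2


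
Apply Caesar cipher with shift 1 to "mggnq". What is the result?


Caesar cipher: shift "mggnq" by 1
  'm' (pos 12) + 1 = pos 13 = 'n'
  'g' (pos 6) + 1 = pos 7 = 'h'
  'g' (pos 6) + 1 = pos 7 = 'h'
  'n' (pos 13) + 1 = pos 14 = 'o'
  'q' (pos 16) + 1 = pos 17 = 'r'
Result: nhhor

nhhor


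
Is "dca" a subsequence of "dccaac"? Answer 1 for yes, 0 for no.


Check if "dca" is a subsequence of "dccaac"
Greedy scan:
  Position 0 ('d'): matches sub[0] = 'd'
  Position 1 ('c'): matches sub[1] = 'c'
  Position 2 ('c'): no match needed
  Position 3 ('a'): matches sub[2] = 'a'
  Position 4 ('a'): no match needed
  Position 5 ('c'): no match needed
All 3 characters matched => is a subsequence

1


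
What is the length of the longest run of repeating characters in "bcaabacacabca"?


Input: "bcaabacacabca"
Scanning for longest run:
  Position 1 ('c'): new char, reset run to 1
  Position 2 ('a'): new char, reset run to 1
  Position 3 ('a'): continues run of 'a', length=2
  Position 4 ('b'): new char, reset run to 1
  Position 5 ('a'): new char, reset run to 1
  Position 6 ('c'): new char, reset run to 1
  Position 7 ('a'): new char, reset run to 1
  Position 8 ('c'): new char, reset run to 1
  Position 9 ('a'): new char, reset run to 1
  Position 10 ('b'): new char, reset run to 1
  Position 11 ('c'): new char, reset run to 1
  Position 12 ('a'): new char, reset run to 1
Longest run: 'a' with length 2

2


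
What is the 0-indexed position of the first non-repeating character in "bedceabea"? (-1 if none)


Input: bedceabea
Character frequencies:
  'a': 2
  'b': 2
  'c': 1
  'd': 1
  'e': 3
Scanning left to right for freq == 1:
  Position 0 ('b'): freq=2, skip
  Position 1 ('e'): freq=3, skip
  Position 2 ('d'): unique! => answer = 2

2


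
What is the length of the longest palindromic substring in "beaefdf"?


Input: "beaefdf"
Checking substrings for palindromes:
  [1:4] "eae" (len 3) => palindrome
  [4:7] "fdf" (len 3) => palindrome
Longest palindromic substring: "eae" with length 3

3


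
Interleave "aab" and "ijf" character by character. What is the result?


Interleaving "aab" and "ijf":
  Position 0: 'a' from first, 'i' from second => "ai"
  Position 1: 'a' from first, 'j' from second => "aj"
  Position 2: 'b' from first, 'f' from second => "bf"
Result: aiajbf

aiajbf


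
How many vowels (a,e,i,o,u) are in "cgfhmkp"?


Input: cgfhmkp
Checking each character:
  'c' at position 0: consonant
  'g' at position 1: consonant
  'f' at position 2: consonant
  'h' at position 3: consonant
  'm' at position 4: consonant
  'k' at position 5: consonant
  'p' at position 6: consonant
Total vowels: 0

0
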